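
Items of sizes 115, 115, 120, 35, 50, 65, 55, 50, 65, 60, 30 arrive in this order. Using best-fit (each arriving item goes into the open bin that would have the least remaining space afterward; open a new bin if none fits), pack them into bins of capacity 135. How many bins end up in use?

7

  115 → bin 1 (new)  [load 115/135]
  115 → bin 2 (new)  [load 115/135]
  120 → bin 3 (new)  [load 120/135]
  35 → bin 4 (new)  [load 35/135]
  50 → bin 4  [load 85/135]
  65 → bin 5 (new)  [load 65/135]
  55 → bin 5  [load 120/135]
  50 → bin 4  [load 135/135]
  65 → bin 6 (new)  [load 65/135]
  60 → bin 6  [load 125/135]
  30 → bin 7 (new)  [load 30/135]
7 bins opened.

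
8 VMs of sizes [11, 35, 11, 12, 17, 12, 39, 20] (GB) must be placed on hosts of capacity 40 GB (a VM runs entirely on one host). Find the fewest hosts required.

5

Total = 39 + 35 + 20 + 17 + 12 + 12 + 11 + 11 = 157 GB.
Lower bound: ⌈157/40⌉ = 4 hosts.
A packing using 5 hosts:
  host 1: 39 = 39
  host 2: 35 = 35
  host 3: 20 + 17 = 37
  host 4: 12 + 12 + 11 = 35
  host 5: 11 = 11
No arrangement into 4 hosts stays within capacity, so 5 is optimal.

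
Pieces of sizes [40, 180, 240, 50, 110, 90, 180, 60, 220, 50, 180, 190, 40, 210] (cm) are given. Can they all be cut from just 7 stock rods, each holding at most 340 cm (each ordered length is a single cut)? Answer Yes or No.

Yes

A valid assignment using 7 stock rods:
  stock rod 1: 240 + 90 = 330
  stock rod 2: 220 + 110 = 330
  stock rod 3: 210 + 60 + 50 = 320
  stock rod 4: 190 + 50 + 40 + 40 = 320
  stock rod 5: 180 = 180
  stock rod 6: 180 = 180
  stock rod 7: 180 = 180
Every load is within 340 cm, so 7 stock rods suffice.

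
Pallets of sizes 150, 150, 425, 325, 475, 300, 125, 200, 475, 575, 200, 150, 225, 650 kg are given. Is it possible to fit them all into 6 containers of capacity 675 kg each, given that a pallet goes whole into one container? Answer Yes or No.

No

Total = 4425 kg; ⌈4425/675⌉ = 7.
At least 7 containers are required, but only 6 are allowed.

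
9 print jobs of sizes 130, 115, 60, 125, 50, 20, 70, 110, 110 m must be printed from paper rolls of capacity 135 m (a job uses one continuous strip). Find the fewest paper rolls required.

Total = 130 + 125 + 115 + 110 + 110 + 70 + 60 + 50 + 20 = 790 m.
Lower bound: ⌈790/135⌉ = 6 paper rolls.
A packing using 7 paper rolls:
  roll 1: 130 = 130
  roll 2: 125 = 125
  roll 3: 115 + 20 = 135
  roll 4: 110 = 110
  roll 5: 110 = 110
  roll 6: 70 + 60 = 130
  roll 7: 50 = 50
No arrangement into 6 paper rolls stays within capacity, so 7 is optimal.

7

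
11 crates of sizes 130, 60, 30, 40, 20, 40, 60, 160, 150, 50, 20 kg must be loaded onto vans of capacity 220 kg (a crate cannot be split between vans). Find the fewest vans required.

4

Total = 160 + 150 + 130 + 60 + 60 + 50 + 40 + 40 + 30 + 20 + 20 = 760 kg.
Lower bound: ⌈760/220⌉ = 4 vans.
A packing using 4 vans:
  van 1: 160 + 60 = 220
  van 2: 150 + 60 = 210
  van 3: 130 + 50 + 40 = 220
  van 4: 40 + 30 + 20 + 20 = 110
This matches the lower bound, so 4 is optimal.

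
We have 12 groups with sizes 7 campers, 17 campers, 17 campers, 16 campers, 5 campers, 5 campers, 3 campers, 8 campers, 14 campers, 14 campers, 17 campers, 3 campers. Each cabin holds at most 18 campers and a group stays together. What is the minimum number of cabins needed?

8

Total = 17 + 17 + 17 + 16 + 14 + 14 + 8 + 7 + 5 + 5 + 3 + 3 = 126 campers.
Lower bound: ⌈126/18⌉ = 7 cabins.
A packing using 8 cabins:
  cabin 1: 17 = 17
  cabin 2: 17 = 17
  cabin 3: 17 = 17
  cabin 4: 16 = 16
  cabin 5: 14 + 3 = 17
  cabin 6: 14 + 3 = 17
  cabin 7: 8 + 7 = 15
  cabin 8: 5 + 5 = 10
No arrangement into 7 cabins stays within capacity, so 8 is optimal.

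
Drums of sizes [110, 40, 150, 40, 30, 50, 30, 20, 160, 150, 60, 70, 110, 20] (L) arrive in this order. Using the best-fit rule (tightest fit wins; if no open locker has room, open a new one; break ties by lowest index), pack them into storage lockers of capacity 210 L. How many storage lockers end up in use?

5

  110 → locker 1 (new)  [load 110/210]
  40 → locker 1  [load 150/210]
  150 → locker 2 (new)  [load 150/210]
  40 → locker 1  [load 190/210]
  30 → locker 2  [load 180/210]
  50 → locker 3 (new)  [load 50/210]
  30 → locker 2  [load 210/210]
  20 → locker 1  [load 210/210]
  160 → locker 3  [load 210/210]
  150 → locker 4 (new)  [load 150/210]
  60 → locker 4  [load 210/210]
  70 → locker 5 (new)  [load 70/210]
  110 → locker 5  [load 180/210]
  20 → locker 5  [load 200/210]
5 storage lockers opened.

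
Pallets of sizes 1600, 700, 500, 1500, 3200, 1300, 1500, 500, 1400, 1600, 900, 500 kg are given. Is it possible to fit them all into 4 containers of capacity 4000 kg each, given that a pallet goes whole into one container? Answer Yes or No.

A valid assignment using 4 containers:
  container 1: 3200 + 700 = 3900
  container 2: 1600 + 1600 + 500 = 3700
  container 3: 1500 + 1500 + 900 = 3900
  container 4: 1400 + 1300 + 500 + 500 = 3700
Every load is within 4000 kg, so 4 containers suffice.

Yes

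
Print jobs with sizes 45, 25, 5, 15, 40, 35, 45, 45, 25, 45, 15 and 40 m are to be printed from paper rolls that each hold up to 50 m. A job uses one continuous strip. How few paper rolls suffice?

9

Total = 45 + 45 + 45 + 45 + 40 + 40 + 35 + 25 + 25 + 15 + 15 + 5 = 380 m.
Lower bound: ⌈380/50⌉ = 8 paper rolls.
A packing using 9 paper rolls:
  roll 1: 45 + 5 = 50
  roll 2: 45 = 45
  roll 3: 45 = 45
  roll 4: 45 = 45
  roll 5: 40 = 40
  roll 6: 40 = 40
  roll 7: 35 + 15 = 50
  roll 8: 25 + 25 = 50
  roll 9: 15 = 15
No arrangement into 8 paper rolls stays within capacity, so 9 is optimal.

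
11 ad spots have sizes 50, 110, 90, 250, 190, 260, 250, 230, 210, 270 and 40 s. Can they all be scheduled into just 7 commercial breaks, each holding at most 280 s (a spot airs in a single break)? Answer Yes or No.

No

Total = 1950 s; ⌈1950/280⌉ = 7.
The bound of 7 does not rule out 7, but exhaustive search shows no assignment into 7 commercial breaks of capacity 280 s exists — the minimum is 8.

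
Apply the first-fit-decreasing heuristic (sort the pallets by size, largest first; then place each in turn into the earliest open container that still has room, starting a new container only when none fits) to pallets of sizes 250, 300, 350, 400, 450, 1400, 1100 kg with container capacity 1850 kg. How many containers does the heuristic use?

3

Sorted descending: 1400, 1100, 450, 400, 350, 300, 250.
  1400 → container 1 (new)  [load 1400/1850]
  1100 → container 2 (new)  [load 1100/1850]
  450 → container 1  [load 1850/1850]
  400 → container 2  [load 1500/1850]
  350 → container 2  [load 1850/1850]
  300 → container 3 (new)  [load 300/1850]
  250 → container 3  [load 550/1850]
3 containers opened.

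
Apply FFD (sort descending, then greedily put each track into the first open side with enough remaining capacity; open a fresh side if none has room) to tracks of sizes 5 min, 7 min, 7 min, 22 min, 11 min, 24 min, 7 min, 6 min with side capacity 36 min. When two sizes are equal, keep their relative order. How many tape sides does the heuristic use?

3

Sorted descending: 24, 22, 11, 7, 7, 7, 6, 5.
  24 → side 1 (new)  [load 24/36]
  22 → side 2 (new)  [load 22/36]
  11 → side 1  [load 35/36]
  7 → side 2  [load 29/36]
  7 → side 2  [load 36/36]
  7 → side 3 (new)  [load 7/36]
  6 → side 3  [load 13/36]
  5 → side 3  [load 18/36]
3 tape sides opened.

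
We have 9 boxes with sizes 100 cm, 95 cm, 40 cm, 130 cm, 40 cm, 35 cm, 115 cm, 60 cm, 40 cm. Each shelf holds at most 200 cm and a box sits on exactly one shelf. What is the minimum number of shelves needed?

4

Total = 130 + 115 + 100 + 95 + 60 + 40 + 40 + 40 + 35 = 655 cm.
Lower bound: ⌈655/200⌉ = 4 shelves.
A packing using 4 shelves:
  shelf 1: 130 + 60 = 190
  shelf 2: 115 + 40 + 40 = 195
  shelf 3: 100 + 95 = 195
  shelf 4: 40 + 35 = 75
This matches the lower bound, so 4 is optimal.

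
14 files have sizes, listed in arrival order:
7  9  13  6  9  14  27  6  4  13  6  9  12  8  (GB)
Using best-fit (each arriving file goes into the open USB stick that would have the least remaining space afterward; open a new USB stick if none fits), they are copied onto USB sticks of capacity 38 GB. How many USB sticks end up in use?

  7 → USB stick 1 (new)  [load 7/38]
  9 → USB stick 1  [load 16/38]
  13 → USB stick 1  [load 29/38]
  6 → USB stick 1  [load 35/38]
  9 → USB stick 2 (new)  [load 9/38]
  14 → USB stick 2  [load 23/38]
  27 → USB stick 3 (new)  [load 27/38]
  6 → USB stick 3  [load 33/38]
  4 → USB stick 3  [load 37/38]
  13 → USB stick 2  [load 36/38]
  6 → USB stick 4 (new)  [load 6/38]
  9 → USB stick 4  [load 15/38]
  12 → USB stick 4  [load 27/38]
  8 → USB stick 4  [load 35/38]
4 USB sticks opened.

4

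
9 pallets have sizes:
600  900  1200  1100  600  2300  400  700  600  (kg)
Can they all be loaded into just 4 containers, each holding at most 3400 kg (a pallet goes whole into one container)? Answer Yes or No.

Yes

A valid assignment using 3 containers:
  container 1: 2300 + 1100 = 3400
  container 2: 1200 + 900 + 700 + 600 = 3400
  container 3: 600 + 600 + 400 = 1600
That uses only 3 ≤ 4, so 4 containers are enough.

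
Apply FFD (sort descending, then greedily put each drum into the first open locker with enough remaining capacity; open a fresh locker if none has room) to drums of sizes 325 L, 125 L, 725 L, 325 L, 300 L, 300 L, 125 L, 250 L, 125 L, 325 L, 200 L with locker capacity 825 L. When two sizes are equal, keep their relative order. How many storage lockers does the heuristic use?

4

Sorted descending: 725, 325, 325, 325, 300, 300, 250, 200, 125, 125, 125.
  725 → locker 1 (new)  [load 725/825]
  325 → locker 2 (new)  [load 325/825]
  325 → locker 2  [load 650/825]
  325 → locker 3 (new)  [load 325/825]
  300 → locker 3  [load 625/825]
  300 → locker 4 (new)  [load 300/825]
  250 → locker 4  [load 550/825]
  200 → locker 3  [load 825/825]
  125 → locker 2  [load 775/825]
  125 → locker 4  [load 675/825]
  125 → locker 4  [load 800/825]
4 storage lockers opened.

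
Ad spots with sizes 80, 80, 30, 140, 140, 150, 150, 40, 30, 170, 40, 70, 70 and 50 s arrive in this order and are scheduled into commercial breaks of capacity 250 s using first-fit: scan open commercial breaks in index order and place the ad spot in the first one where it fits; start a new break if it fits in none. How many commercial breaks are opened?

6

  80 → break 1 (new)  [load 80/250]
  80 → break 1  [load 160/250]
  30 → break 1  [load 190/250]
  140 → break 2 (new)  [load 140/250]
  140 → break 3 (new)  [load 140/250]
  150 → break 4 (new)  [load 150/250]
  150 → break 5 (new)  [load 150/250]
  40 → break 1  [load 230/250]
  30 → break 2  [load 170/250]
  170 → break 6 (new)  [load 170/250]
  40 → break 2  [load 210/250]
  70 → break 3  [load 210/250]
  70 → break 4  [load 220/250]
  50 → break 5  [load 200/250]
6 commercial breaks opened.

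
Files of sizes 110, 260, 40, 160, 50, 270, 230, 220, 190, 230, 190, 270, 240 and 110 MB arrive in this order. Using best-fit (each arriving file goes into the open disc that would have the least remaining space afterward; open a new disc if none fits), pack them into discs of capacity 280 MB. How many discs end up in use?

11

  110 → disc 1 (new)  [load 110/280]
  260 → disc 2 (new)  [load 260/280]
  40 → disc 1  [load 150/280]
  160 → disc 3 (new)  [load 160/280]
  50 → disc 3  [load 210/280]
  270 → disc 4 (new)  [load 270/280]
  230 → disc 5 (new)  [load 230/280]
  220 → disc 6 (new)  [load 220/280]
  190 → disc 7 (new)  [load 190/280]
  230 → disc 8 (new)  [load 230/280]
  190 → disc 9 (new)  [load 190/280]
  270 → disc 10 (new)  [load 270/280]
  240 → disc 11 (new)  [load 240/280]
  110 → disc 1  [load 260/280]
11 discs opened.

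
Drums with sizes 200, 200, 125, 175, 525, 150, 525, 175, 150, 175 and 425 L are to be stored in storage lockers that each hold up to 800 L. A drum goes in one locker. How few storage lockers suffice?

Total = 525 + 525 + 425 + 200 + 200 + 175 + 175 + 175 + 150 + 150 + 125 = 2825 L.
Lower bound: ⌈2825/800⌉ = 4 storage lockers.
A packing using 4 storage lockers:
  locker 1: 525 + 200 = 725
  locker 2: 525 + 200 = 725
  locker 3: 425 + 175 + 175 = 775
  locker 4: 175 + 150 + 150 + 125 = 600
This matches the lower bound, so 4 is optimal.

4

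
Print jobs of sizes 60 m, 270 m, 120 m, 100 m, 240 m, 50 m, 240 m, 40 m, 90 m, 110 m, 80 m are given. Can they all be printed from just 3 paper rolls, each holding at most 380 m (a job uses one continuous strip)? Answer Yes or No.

No

Total = 1400 m; ⌈1400/380⌉ = 4.
At least 4 paper rolls are required, but only 3 are allowed.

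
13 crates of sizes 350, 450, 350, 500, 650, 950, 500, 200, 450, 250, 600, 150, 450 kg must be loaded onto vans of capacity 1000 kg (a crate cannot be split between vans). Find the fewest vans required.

6

Total = 950 + 650 + 600 + 500 + 500 + 450 + 450 + 450 + 350 + 350 + 250 + 200 + 150 = 5850 kg.
Lower bound: ⌈5850/1000⌉ = 6 vans.
A packing using 6 vans:
  van 1: 950 = 950
  van 2: 650 + 350 = 1000
  van 3: 600 + 250 + 150 = 1000
  van 4: 500 + 500 = 1000
  van 5: 450 + 450 = 900
  van 6: 450 + 350 + 200 = 1000
This matches the lower bound, so 6 is optimal.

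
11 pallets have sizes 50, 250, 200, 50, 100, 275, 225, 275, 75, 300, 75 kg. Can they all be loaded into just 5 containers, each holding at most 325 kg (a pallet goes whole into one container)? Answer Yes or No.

No

Total = 1875 kg; ⌈1875/325⌉ = 6.
At least 6 containers are required, but only 5 are allowed.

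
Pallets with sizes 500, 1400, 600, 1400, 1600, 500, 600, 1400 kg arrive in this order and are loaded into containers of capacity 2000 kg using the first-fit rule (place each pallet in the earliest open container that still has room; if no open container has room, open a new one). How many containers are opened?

  500 → container 1 (new)  [load 500/2000]
  1400 → container 1  [load 1900/2000]
  600 → container 2 (new)  [load 600/2000]
  1400 → container 2  [load 2000/2000]
  1600 → container 3 (new)  [load 1600/2000]
  500 → container 4 (new)  [load 500/2000]
  600 → container 4  [load 1100/2000]
  1400 → container 5 (new)  [load 1400/2000]
5 containers opened.

5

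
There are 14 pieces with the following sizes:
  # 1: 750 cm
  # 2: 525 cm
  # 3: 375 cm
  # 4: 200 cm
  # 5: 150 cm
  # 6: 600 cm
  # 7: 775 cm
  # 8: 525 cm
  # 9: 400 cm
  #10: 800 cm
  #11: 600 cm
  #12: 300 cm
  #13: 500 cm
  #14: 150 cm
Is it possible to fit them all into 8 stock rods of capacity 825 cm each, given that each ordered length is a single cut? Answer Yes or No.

Total = 6650 cm; ⌈6650/825⌉ = 9.
At least 9 stock rods are required, but only 8 are allowed.

No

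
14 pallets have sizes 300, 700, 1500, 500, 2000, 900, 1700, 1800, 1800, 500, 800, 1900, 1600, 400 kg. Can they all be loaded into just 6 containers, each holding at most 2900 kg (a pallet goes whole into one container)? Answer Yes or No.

Total = 16400 kg; ⌈16400/2900⌉ = 6.
7 pallets each exceed half the capacity and cannot share a container, forcing at least 7 containers.
At least 7 containers are required, but only 6 are allowed.

No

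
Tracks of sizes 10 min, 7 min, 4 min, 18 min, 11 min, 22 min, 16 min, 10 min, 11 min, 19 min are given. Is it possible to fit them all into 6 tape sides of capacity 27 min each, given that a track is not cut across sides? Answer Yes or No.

A valid assignment using 6 tape sides:
  side 1: 22 + 4 = 26
  side 2: 19 + 7 = 26
  side 3: 18 = 18
  side 4: 16 + 11 = 27
  side 5: 11 + 10 = 21
  side 6: 10 = 10
Every load is within 27 min, so 6 tape sides suffice.

Yes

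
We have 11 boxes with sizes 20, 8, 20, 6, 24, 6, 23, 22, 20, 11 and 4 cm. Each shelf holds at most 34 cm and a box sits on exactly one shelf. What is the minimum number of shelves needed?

Total = 24 + 23 + 22 + 20 + 20 + 20 + 11 + 8 + 6 + 6 + 4 = 164 cm.
Lower bound: ⌈164/34⌉ = 5 shelves.
Also, 6 boxes each exceed 17 cm, and no two of those can share a shelf, so at least 6 shelves are needed.
A packing using 6 shelves:
  shelf 1: 24 + 8 = 32
  shelf 2: 23 + 11 = 34
  shelf 3: 22 + 6 + 6 = 34
  shelf 4: 20 + 4 = 24
  shelf 5: 20 = 20
  shelf 6: 20 = 20
This matches the lower bound, so 6 is optimal.

6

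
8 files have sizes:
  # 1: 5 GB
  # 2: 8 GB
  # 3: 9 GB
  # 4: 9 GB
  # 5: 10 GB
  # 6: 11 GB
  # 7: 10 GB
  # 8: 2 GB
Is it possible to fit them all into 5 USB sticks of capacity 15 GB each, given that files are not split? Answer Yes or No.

Total = 64 GB; ⌈64/15⌉ = 5.
6 files each exceed half the capacity and cannot share a USB stick, forcing at least 6 USB sticks.
At least 6 USB sticks are required, but only 5 are allowed.

No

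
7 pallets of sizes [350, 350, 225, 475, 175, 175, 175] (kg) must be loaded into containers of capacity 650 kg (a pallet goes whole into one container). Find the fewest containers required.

4

Total = 475 + 350 + 350 + 225 + 175 + 175 + 175 = 1925 kg.
Lower bound: ⌈1925/650⌉ = 3 containers.
A packing using 4 containers:
  container 1: 475 + 175 = 650
  container 2: 350 + 225 = 575
  container 3: 350 + 175 = 525
  container 4: 175 = 175
No arrangement into 3 containers stays within capacity, so 4 is optimal.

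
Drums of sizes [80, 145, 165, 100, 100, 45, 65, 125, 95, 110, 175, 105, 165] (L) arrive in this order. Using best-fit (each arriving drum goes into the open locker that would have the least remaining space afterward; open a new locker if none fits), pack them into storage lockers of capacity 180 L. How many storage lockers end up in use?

10

  80 → locker 1 (new)  [load 80/180]
  145 → locker 2 (new)  [load 145/180]
  165 → locker 3 (new)  [load 165/180]
  100 → locker 1  [load 180/180]
  100 → locker 4 (new)  [load 100/180]
  45 → locker 4  [load 145/180]
  65 → locker 5 (new)  [load 65/180]
  125 → locker 6 (new)  [load 125/180]
  95 → locker 5  [load 160/180]
  110 → locker 7 (new)  [load 110/180]
  175 → locker 8 (new)  [load 175/180]
  105 → locker 9 (new)  [load 105/180]
  165 → locker 10 (new)  [load 165/180]
10 storage lockers opened.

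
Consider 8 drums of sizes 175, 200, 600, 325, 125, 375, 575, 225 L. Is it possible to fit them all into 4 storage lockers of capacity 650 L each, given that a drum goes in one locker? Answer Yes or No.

Total = 2600 L; ⌈2600/650⌉ = 4.
The bound of 4 does not rule out 4, but exhaustive search shows no assignment into 4 storage lockers of capacity 650 L exists — the minimum is 5.

No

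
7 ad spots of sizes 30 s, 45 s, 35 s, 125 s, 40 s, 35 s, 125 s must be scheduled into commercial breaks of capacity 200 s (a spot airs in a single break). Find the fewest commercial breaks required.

Total = 125 + 125 + 45 + 40 + 35 + 35 + 30 = 435 s.
Lower bound: ⌈435/200⌉ = 3 commercial breaks.
A packing using 3 commercial breaks:
  break 1: 125 + 45 + 30 = 200
  break 2: 125 + 40 + 35 = 200
  break 3: 35 = 35
This matches the lower bound, so 3 is optimal.

3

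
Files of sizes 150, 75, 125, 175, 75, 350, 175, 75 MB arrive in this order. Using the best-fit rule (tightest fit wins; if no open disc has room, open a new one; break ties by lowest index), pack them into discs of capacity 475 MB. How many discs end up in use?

  150 → disc 1 (new)  [load 150/475]
  75 → disc 1  [load 225/475]
  125 → disc 1  [load 350/475]
  175 → disc 2 (new)  [load 175/475]
  75 → disc 1  [load 425/475]
  350 → disc 3 (new)  [load 350/475]
  175 → disc 2  [load 350/475]
  75 → disc 2  [load 425/475]
3 discs opened.

3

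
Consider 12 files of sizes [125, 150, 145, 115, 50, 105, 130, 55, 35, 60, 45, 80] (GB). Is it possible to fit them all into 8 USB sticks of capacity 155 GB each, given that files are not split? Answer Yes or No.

Yes

A valid assignment using 8 USB sticks:
  USB stick 1: 150 = 150
  USB stick 2: 145 = 145
  USB stick 3: 130 = 130
  USB stick 4: 125 = 125
  USB stick 5: 115 + 35 = 150
  USB stick 6: 105 + 50 = 155
  USB stick 7: 80 + 60 = 140
  USB stick 8: 55 + 45 = 100
Every load is within 155 GB, so 8 USB sticks suffice.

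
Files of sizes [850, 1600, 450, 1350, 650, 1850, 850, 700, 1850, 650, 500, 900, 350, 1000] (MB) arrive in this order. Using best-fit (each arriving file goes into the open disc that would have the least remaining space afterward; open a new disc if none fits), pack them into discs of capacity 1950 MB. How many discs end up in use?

  850 → disc 1 (new)  [load 850/1950]
  1600 → disc 2 (new)  [load 1600/1950]
  450 → disc 1  [load 1300/1950]
  1350 → disc 3 (new)  [load 1350/1950]
  650 → disc 1  [load 1950/1950]
  1850 → disc 4 (new)  [load 1850/1950]
  850 → disc 5 (new)  [load 850/1950]
  700 → disc 5  [load 1550/1950]
  1850 → disc 6 (new)  [load 1850/1950]
  650 → disc 7 (new)  [load 650/1950]
  500 → disc 3  [load 1850/1950]
  900 → disc 7  [load 1550/1950]
  350 → disc 2  [load 1950/1950]
  1000 → disc 8 (new)  [load 1000/1950]
8 discs opened.

8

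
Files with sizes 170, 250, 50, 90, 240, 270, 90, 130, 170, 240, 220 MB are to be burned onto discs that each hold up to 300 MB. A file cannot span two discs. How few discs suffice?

Total = 270 + 250 + 240 + 240 + 220 + 170 + 170 + 130 + 90 + 90 + 50 = 1920 MB.
Lower bound: ⌈1920/300⌉ = 7 discs.
A packing using 8 discs:
  disc 1: 270 = 270
  disc 2: 250 + 50 = 300
  disc 3: 240 = 240
  disc 4: 240 = 240
  disc 5: 220 = 220
  disc 6: 170 + 130 = 300
  disc 7: 170 + 90 = 260
  disc 8: 90 = 90
No arrangement into 7 discs stays within capacity, so 8 is optimal.

8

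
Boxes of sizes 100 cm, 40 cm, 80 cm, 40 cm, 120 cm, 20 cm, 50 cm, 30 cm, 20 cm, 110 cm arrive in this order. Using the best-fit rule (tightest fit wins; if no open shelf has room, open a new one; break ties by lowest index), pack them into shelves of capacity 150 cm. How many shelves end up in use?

5

  100 → shelf 1 (new)  [load 100/150]
  40 → shelf 1  [load 140/150]
  80 → shelf 2 (new)  [load 80/150]
  40 → shelf 2  [load 120/150]
  120 → shelf 3 (new)  [load 120/150]
  20 → shelf 2  [load 140/150]
  50 → shelf 4 (new)  [load 50/150]
  30 → shelf 3  [load 150/150]
  20 → shelf 4  [load 70/150]
  110 → shelf 5 (new)  [load 110/150]
5 shelves opened.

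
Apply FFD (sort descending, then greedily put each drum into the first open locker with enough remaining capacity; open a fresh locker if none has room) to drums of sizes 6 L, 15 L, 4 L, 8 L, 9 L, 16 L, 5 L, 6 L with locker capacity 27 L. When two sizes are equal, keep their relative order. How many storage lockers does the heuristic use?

Sorted descending: 16, 15, 9, 8, 6, 6, 5, 4.
  16 → locker 1 (new)  [load 16/27]
  15 → locker 2 (new)  [load 15/27]
  9 → locker 1  [load 25/27]
  8 → locker 2  [load 23/27]
  6 → locker 3 (new)  [load 6/27]
  6 → locker 3  [load 12/27]
  5 → locker 3  [load 17/27]
  4 → locker 2  [load 27/27]
3 storage lockers opened.

3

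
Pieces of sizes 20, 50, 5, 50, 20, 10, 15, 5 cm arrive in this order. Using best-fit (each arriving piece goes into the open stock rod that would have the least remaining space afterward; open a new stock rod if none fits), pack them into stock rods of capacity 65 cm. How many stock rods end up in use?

3

  20 → stock rod 1 (new)  [load 20/65]
  50 → stock rod 2 (new)  [load 50/65]
  5 → stock rod 2  [load 55/65]
  50 → stock rod 3 (new)  [load 50/65]
  20 → stock rod 1  [load 40/65]
  10 → stock rod 2  [load 65/65]
  15 → stock rod 3  [load 65/65]
  5 → stock rod 1  [load 45/65]
3 stock rods opened.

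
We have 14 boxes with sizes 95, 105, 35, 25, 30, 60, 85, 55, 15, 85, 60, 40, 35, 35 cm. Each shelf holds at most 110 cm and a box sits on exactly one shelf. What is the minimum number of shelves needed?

8

Total = 105 + 95 + 85 + 85 + 60 + 60 + 55 + 40 + 35 + 35 + 35 + 30 + 25 + 15 = 760 cm.
Lower bound: ⌈760/110⌉ = 7 shelves.
A packing using 8 shelves:
  shelf 1: 105 = 105
  shelf 2: 95 + 15 = 110
  shelf 3: 85 + 25 = 110
  shelf 4: 85 = 85
  shelf 5: 60 + 40 = 100
  shelf 6: 60 + 35 = 95
  shelf 7: 55 + 35 = 90
  shelf 8: 35 + 30 = 65
No arrangement into 7 shelves stays within capacity, so 8 is optimal.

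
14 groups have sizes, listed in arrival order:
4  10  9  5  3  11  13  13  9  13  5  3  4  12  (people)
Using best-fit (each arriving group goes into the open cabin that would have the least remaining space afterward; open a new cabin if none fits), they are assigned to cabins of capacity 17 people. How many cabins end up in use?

  4 → cabin 1 (new)  [load 4/17]
  10 → cabin 1  [load 14/17]
  9 → cabin 2 (new)  [load 9/17]
  5 → cabin 2  [load 14/17]
  3 → cabin 1  [load 17/17]
  11 → cabin 3 (new)  [load 11/17]
  13 → cabin 4 (new)  [load 13/17]
  13 → cabin 5 (new)  [load 13/17]
  9 → cabin 6 (new)  [load 9/17]
  13 → cabin 7 (new)  [load 13/17]
  5 → cabin 3  [load 16/17]
  3 → cabin 2  [load 17/17]
  4 → cabin 4  [load 17/17]
  12 → cabin 8 (new)  [load 12/17]
8 cabins opened.

8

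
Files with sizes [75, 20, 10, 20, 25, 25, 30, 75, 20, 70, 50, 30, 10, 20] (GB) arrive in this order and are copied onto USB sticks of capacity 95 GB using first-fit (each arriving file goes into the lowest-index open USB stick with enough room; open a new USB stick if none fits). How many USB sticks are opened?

6

  75 → USB stick 1 (new)  [load 75/95]
  20 → USB stick 1  [load 95/95]
  10 → USB stick 2 (new)  [load 10/95]
  20 → USB stick 2  [load 30/95]
  25 → USB stick 2  [load 55/95]
  25 → USB stick 2  [load 80/95]
  30 → USB stick 3 (new)  [load 30/95]
  75 → USB stick 4 (new)  [load 75/95]
  20 → USB stick 3  [load 50/95]
  70 → USB stick 5 (new)  [load 70/95]
  50 → USB stick 6 (new)  [load 50/95]
  30 → USB stick 3  [load 80/95]
  10 → USB stick 2  [load 90/95]
  20 → USB stick 4  [load 95/95]
6 USB sticks opened.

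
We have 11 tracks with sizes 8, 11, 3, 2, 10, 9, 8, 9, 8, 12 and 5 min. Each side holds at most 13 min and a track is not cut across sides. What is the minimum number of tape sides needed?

Total = 12 + 11 + 10 + 9 + 9 + 8 + 8 + 8 + 5 + 3 + 2 = 85 min.
Lower bound: ⌈85/13⌉ = 7 tape sides.
Also, 8 tracks each exceed 13/2 min, and no two of those can share a side, so at least 8 tape sides are needed.
A packing using 8 tape sides:
  side 1: 12 = 12
  side 2: 11 + 2 = 13
  side 3: 10 + 3 = 13
  side 4: 9 = 9
  side 5: 9 = 9
  side 6: 8 + 5 = 13
  side 7: 8 = 8
  side 8: 8 = 8
This matches the lower bound, so 8 is optimal.

8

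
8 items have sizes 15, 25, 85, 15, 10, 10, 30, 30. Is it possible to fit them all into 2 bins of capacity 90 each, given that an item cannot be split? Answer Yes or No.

No

Total = 220; ⌈220/90⌉ = 3.
At least 3 bins are required, but only 2 are allowed.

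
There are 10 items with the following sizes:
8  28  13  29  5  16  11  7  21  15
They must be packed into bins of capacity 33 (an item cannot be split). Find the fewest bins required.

Total = 29 + 28 + 21 + 16 + 15 + 13 + 11 + 8 + 7 + 5 = 153.
Lower bound: ⌈153/33⌉ = 5 bins.
A packing using 5 bins:
  bin 1: 29 = 29
  bin 2: 28 + 5 = 33
  bin 3: 21 + 11 = 32
  bin 4: 16 + 15 = 31
  bin 5: 13 + 8 + 7 = 28
This matches the lower bound, so 5 is optimal.

5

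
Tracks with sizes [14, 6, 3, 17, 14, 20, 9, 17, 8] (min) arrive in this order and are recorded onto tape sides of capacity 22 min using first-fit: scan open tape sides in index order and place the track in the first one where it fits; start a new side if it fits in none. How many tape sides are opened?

  14 → side 1 (new)  [load 14/22]
  6 → side 1  [load 20/22]
  3 → side 2 (new)  [load 3/22]
  17 → side 2  [load 20/22]
  14 → side 3 (new)  [load 14/22]
  20 → side 4 (new)  [load 20/22]
  9 → side 5 (new)  [load 9/22]
  17 → side 6 (new)  [load 17/22]
  8 → side 3  [load 22/22]
6 tape sides opened.

6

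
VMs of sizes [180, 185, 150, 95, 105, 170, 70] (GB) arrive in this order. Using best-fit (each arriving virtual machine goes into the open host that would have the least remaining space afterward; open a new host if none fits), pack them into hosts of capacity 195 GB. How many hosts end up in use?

  180 → host 1 (new)  [load 180/195]
  185 → host 2 (new)  [load 185/195]
  150 → host 3 (new)  [load 150/195]
  95 → host 4 (new)  [load 95/195]
  105 → host 5 (new)  [load 105/195]
  170 → host 6 (new)  [load 170/195]
  70 → host 5  [load 175/195]
6 hosts opened.

6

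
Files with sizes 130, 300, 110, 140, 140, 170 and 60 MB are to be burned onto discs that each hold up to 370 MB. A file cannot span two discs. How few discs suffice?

4

Total = 300 + 170 + 140 + 140 + 130 + 110 + 60 = 1050 MB.
Lower bound: ⌈1050/370⌉ = 3 discs.
A packing using 4 discs:
  disc 1: 300 + 60 = 360
  disc 2: 170 + 140 = 310
  disc 3: 140 + 130 = 270
  disc 4: 110 = 110
No arrangement into 3 discs stays within capacity, so 4 is optimal.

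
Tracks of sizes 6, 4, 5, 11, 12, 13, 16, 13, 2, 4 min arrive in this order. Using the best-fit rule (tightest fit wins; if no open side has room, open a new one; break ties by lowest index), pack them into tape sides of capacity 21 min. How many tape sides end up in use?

6

  6 → side 1 (new)  [load 6/21]
  4 → side 1  [load 10/21]
  5 → side 1  [load 15/21]
  11 → side 2 (new)  [load 11/21]
  12 → side 3 (new)  [load 12/21]
  13 → side 4 (new)  [load 13/21]
  16 → side 5 (new)  [load 16/21]
  13 → side 6 (new)  [load 13/21]
  2 → side 5  [load 18/21]
  4 → side 1  [load 19/21]
6 tape sides opened.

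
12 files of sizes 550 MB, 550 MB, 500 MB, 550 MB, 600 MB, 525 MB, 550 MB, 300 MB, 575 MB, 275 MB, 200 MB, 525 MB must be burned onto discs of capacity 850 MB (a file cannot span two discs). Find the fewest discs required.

9

Total = 600 + 575 + 550 + 550 + 550 + 550 + 525 + 525 + 500 + 300 + 275 + 200 = 5700 MB.
Lower bound: ⌈5700/850⌉ = 7 discs.
Also, 9 files each exceed 425 MB, and no two of those can share a disc, so at least 9 discs are needed.
A packing using 9 discs:
  disc 1: 600 + 200 = 800
  disc 2: 575 + 275 = 850
  disc 3: 550 + 300 = 850
  disc 4: 550 = 550
  disc 5: 550 = 550
  disc 6: 550 = 550
  disc 7: 525 = 525
  disc 8: 525 = 525
  disc 9: 500 = 500
This matches the lower bound, so 9 is optimal.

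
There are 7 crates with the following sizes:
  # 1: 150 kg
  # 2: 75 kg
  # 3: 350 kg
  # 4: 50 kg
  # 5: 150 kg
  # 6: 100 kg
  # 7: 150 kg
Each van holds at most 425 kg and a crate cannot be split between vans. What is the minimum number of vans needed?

3

Total = 350 + 150 + 150 + 150 + 100 + 75 + 50 = 1025 kg.
Lower bound: ⌈1025/425⌉ = 3 vans.
A packing using 3 vans:
  van 1: 350 + 75 = 425
  van 2: 150 + 150 + 100 = 400
  van 3: 150 + 50 = 200
This matches the lower bound, so 3 is optimal.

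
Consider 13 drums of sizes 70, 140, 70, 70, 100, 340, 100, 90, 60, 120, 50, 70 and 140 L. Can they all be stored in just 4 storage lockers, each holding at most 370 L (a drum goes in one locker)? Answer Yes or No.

A valid assignment using 4 storage lockers:
  locker 1: 340 = 340
  locker 2: 140 + 140 + 90 = 370
  locker 3: 120 + 100 + 100 + 50 = 370
  locker 4: 70 + 70 + 70 + 70 + 60 = 340
Every load is within 370 L, so 4 storage lockers suffice.

Yes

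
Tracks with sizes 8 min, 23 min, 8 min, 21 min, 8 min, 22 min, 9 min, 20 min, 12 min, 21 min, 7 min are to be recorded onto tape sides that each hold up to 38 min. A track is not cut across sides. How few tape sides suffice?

Total = 23 + 22 + 21 + 21 + 20 + 12 + 9 + 8 + 8 + 8 + 7 = 159 min.
Lower bound: ⌈159/38⌉ = 5 tape sides.
A packing using 5 tape sides:
  side 1: 23 + 12 = 35
  side 2: 22 + 9 + 7 = 38
  side 3: 21 + 8 + 8 = 37
  side 4: 21 + 8 = 29
  side 5: 20 = 20
This matches the lower bound, so 5 is optimal.

5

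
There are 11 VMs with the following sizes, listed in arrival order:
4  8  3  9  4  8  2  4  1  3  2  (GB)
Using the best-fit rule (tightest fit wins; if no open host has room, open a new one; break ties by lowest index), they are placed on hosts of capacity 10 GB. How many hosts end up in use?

  4 → host 1 (new)  [load 4/10]
  8 → host 2 (new)  [load 8/10]
  3 → host 1  [load 7/10]
  9 → host 3 (new)  [load 9/10]
  4 → host 4 (new)  [load 4/10]
  8 → host 5 (new)  [load 8/10]
  2 → host 2  [load 10/10]
  4 → host 4  [load 8/10]
  1 → host 3  [load 10/10]
  3 → host 1  [load 10/10]
  2 → host 4  [load 10/10]
5 hosts opened.

5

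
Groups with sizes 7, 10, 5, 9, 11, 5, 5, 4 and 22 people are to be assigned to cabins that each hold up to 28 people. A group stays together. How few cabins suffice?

3

Total = 22 + 11 + 10 + 9 + 7 + 5 + 5 + 5 + 4 = 78 people.
Lower bound: ⌈78/28⌉ = 3 cabins.
A packing using 3 cabins:
  cabin 1: 22 + 5 = 27
  cabin 2: 11 + 10 + 7 = 28
  cabin 3: 9 + 5 + 5 + 4 = 23
This matches the lower bound, so 3 is optimal.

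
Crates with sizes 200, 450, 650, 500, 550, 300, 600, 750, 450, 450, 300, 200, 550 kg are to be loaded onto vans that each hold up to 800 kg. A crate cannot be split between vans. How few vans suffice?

9

Total = 750 + 650 + 600 + 550 + 550 + 500 + 450 + 450 + 450 + 300 + 300 + 200 + 200 = 5950 kg.
Lower bound: ⌈5950/800⌉ = 8 vans.
Also, 9 crates each exceed 400 kg, and no two of those can share a van, so at least 9 vans are needed.
A packing using 9 vans:
  van 1: 750 = 750
  van 2: 650 = 650
  van 3: 600 + 200 = 800
  van 4: 550 + 200 = 750
  van 5: 550 = 550
  van 6: 500 + 300 = 800
  van 7: 450 + 300 = 750
  van 8: 450 = 450
  van 9: 450 = 450
This matches the lower bound, so 9 is optimal.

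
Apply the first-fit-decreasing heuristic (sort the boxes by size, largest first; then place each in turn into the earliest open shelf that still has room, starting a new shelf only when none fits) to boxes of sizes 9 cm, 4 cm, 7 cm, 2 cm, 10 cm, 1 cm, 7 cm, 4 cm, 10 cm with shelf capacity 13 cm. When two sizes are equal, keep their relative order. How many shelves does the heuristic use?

5

Sorted descending: 10, 10, 9, 7, 7, 4, 4, 2, 1.
  10 → shelf 1 (new)  [load 10/13]
  10 → shelf 2 (new)  [load 10/13]
  9 → shelf 3 (new)  [load 9/13]
  7 → shelf 4 (new)  [load 7/13]
  7 → shelf 5 (new)  [load 7/13]
  4 → shelf 3  [load 13/13]
  4 → shelf 4  [load 11/13]
  2 → shelf 1  [load 12/13]
  1 → shelf 1  [load 13/13]
5 shelves opened.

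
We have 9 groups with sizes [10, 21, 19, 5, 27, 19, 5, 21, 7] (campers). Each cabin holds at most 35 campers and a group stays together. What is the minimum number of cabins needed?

5

Total = 27 + 21 + 21 + 19 + 19 + 10 + 7 + 5 + 5 = 134 campers.
Lower bound: ⌈134/35⌉ = 4 cabins.
Also, 5 groups each exceed 35/2 campers, and no two of those can share a cabin, so at least 5 cabins are needed.
A packing using 5 cabins:
  cabin 1: 27 + 7 = 34
  cabin 2: 21 + 10 = 31
  cabin 3: 21 + 5 + 5 = 31
  cabin 4: 19 = 19
  cabin 5: 19 = 19
This matches the lower bound, so 5 is optimal.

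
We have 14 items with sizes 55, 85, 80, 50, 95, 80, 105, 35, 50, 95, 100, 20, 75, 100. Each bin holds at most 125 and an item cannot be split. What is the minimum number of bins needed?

10

Total = 105 + 100 + 100 + 95 + 95 + 85 + 80 + 80 + 75 + 55 + 50 + 50 + 35 + 20 = 1025.
Lower bound: ⌈1025/125⌉ = 9 bins.
A packing using 10 bins:
  bin 1: 105 + 20 = 125
  bin 2: 100 = 100
  bin 3: 100 = 100
  bin 4: 95 = 95
  bin 5: 95 = 95
  bin 6: 85 + 35 = 120
  bin 7: 80 = 80
  bin 8: 80 = 80
  bin 9: 75 + 50 = 125
  bin 10: 55 + 50 = 105
No arrangement into 9 bins stays within capacity, so 10 is optimal.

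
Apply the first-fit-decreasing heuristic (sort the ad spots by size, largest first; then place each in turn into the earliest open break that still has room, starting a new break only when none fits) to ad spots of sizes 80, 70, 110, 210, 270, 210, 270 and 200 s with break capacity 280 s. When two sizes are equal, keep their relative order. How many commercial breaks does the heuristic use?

Sorted descending: 270, 270, 210, 210, 200, 110, 80, 70.
  270 → break 1 (new)  [load 270/280]
  270 → break 2 (new)  [load 270/280]
  210 → break 3 (new)  [load 210/280]
  210 → break 4 (new)  [load 210/280]
  200 → break 5 (new)  [load 200/280]
  110 → break 6 (new)  [load 110/280]
  80 → break 5  [load 280/280]
  70 → break 3  [load 280/280]
6 commercial breaks opened.

6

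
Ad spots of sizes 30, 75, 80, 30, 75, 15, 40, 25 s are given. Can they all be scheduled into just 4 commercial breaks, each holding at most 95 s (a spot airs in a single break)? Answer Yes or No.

Total = 370 s; ⌈370/95⌉ = 4.
The bound of 4 does not rule out 4, but exhaustive search shows no assignment into 4 commercial breaks of capacity 95 s exists — the minimum is 5.

No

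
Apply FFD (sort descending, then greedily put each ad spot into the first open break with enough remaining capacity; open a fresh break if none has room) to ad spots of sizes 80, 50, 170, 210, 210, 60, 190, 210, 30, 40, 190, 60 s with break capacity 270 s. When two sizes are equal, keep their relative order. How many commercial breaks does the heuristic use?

6

Sorted descending: 210, 210, 210, 190, 190, 170, 80, 60, 60, 50, 40, 30.
  210 → break 1 (new)  [load 210/270]
  210 → break 2 (new)  [load 210/270]
  210 → break 3 (new)  [load 210/270]
  190 → break 4 (new)  [load 190/270]
  190 → break 5 (new)  [load 190/270]
  170 → break 6 (new)  [load 170/270]
  80 → break 4  [load 270/270]
  60 → break 1  [load 270/270]
  60 → break 2  [load 270/270]
  50 → break 3  [load 260/270]
  40 → break 5  [load 230/270]
  30 → break 5  [load 260/270]
6 commercial breaks opened.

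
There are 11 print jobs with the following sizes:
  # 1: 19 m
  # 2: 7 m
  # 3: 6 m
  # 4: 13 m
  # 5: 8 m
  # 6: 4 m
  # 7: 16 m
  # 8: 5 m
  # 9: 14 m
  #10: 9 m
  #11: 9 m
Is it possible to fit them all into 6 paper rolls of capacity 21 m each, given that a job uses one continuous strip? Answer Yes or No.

A valid assignment using 6 paper rolls:
  roll 1: 19 = 19
  roll 2: 16 + 5 = 21
  roll 3: 14 + 7 = 21
  roll 4: 13 + 8 = 21
  roll 5: 9 + 9 = 18
  roll 6: 6 + 4 = 10
Every load is within 21 m, so 6 paper rolls suffice.

Yes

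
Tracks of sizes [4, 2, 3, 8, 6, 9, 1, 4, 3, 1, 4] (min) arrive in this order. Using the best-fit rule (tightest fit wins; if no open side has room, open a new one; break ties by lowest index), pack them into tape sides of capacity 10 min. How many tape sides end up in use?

  4 → side 1 (new)  [load 4/10]
  2 → side 1  [load 6/10]
  3 → side 1  [load 9/10]
  8 → side 2 (new)  [load 8/10]
  6 → side 3 (new)  [load 6/10]
  9 → side 4 (new)  [load 9/10]
  1 → side 1  [load 10/10]
  4 → side 3  [load 10/10]
  3 → side 5 (new)  [load 3/10]
  1 → side 4  [load 10/10]
  4 → side 5  [load 7/10]
5 tape sides opened.

5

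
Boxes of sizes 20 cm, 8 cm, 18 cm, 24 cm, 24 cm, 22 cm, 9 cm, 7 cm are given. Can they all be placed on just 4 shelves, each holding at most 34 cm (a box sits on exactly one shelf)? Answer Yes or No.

Total = 132 cm; ⌈132/34⌉ = 4.
5 boxes each exceed half the capacity and cannot share a shelf, forcing at least 5 shelves.
At least 5 shelves are required, but only 4 are allowed.

No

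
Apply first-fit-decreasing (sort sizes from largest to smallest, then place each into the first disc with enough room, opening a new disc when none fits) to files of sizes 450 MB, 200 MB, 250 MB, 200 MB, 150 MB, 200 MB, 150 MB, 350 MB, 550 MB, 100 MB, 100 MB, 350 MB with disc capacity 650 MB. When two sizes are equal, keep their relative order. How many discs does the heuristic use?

Sorted descending: 550, 450, 350, 350, 250, 200, 200, 200, 150, 150, 100, 100.
  550 → disc 1 (new)  [load 550/650]
  450 → disc 2 (new)  [load 450/650]
  350 → disc 3 (new)  [load 350/650]
  350 → disc 4 (new)  [load 350/650]
  250 → disc 3  [load 600/650]
  200 → disc 2  [load 650/650]
  200 → disc 4  [load 550/650]
  200 → disc 5 (new)  [load 200/650]
  150 → disc 5  [load 350/650]
  150 → disc 5  [load 500/650]
  100 → disc 1  [load 650/650]
  100 → disc 4  [load 650/650]
5 discs opened.

5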